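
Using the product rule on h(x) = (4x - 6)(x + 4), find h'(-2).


Let u(x) = 4x - 6 and v(x) = x + 4
u'(x) = 4
v'(x) = 1
Product rule: h'(x) = u'(x)*v(x) + u(x)*v'(x)
= 4 * (x + 4) + (4x - 6) * 1
At x = -2:
u(-2) = 4 * (-2) - 6 = -14
v(-2) = 1 * (-2) + 4 = 2
h'(-2) = 4 * 2 + (-14) * 1
= 8 - 14
= -6

-6


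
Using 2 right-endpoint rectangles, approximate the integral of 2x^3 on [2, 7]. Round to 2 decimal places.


Right Riemann sum uses right endpoints of each subinterval.
Interval: [2, 7], n = 2
dx = (7 - 2) / 2 = 5/2
Right endpoints: [9/2, 7]
f values: [729/4, 686]
Sum = dx * (sum of f values)
= 5/2 * 3473/4
= 17365/8 ≈ 2170.63

2170.63


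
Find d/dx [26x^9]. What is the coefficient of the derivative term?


We apply the power rule: d/dx [ax^n] = a*n * x^(n-1)
d/dx [26x^9]
= 26 * 9 * x^(9-1)
= 234x^8
The coefficient is 234

234


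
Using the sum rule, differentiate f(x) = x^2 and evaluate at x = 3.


Differentiate term by term using power and sum rules:
f(x) = x^2
f'(x) = 2x
Substitute x = 3:
f'(3) = 2 * 3 + 0
= 6 + 0
= 6

6


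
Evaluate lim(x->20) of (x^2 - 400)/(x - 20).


Direct substitution gives 0/0, so we factor the numerator.
Factor: (x^2 - 400) = (x - 20)(x + 20)
Cancel the common factor (x - 20):
(x^2 - 400)/(x - 20) = (x + 20)
Now substitute x = 20:
= (20 + 20) = 40

40


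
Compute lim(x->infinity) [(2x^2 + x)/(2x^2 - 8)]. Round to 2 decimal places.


For limits at infinity with equal-degree polynomials,
we compare leading coefficients.
Numerator leading term: 2x^2
Denominator leading term: 2x^2
Divide both by x^2:
lim = (2 + 1/x) / (2 - 8/x^2)
As x -> infinity, the 1/x and 1/x^2 terms vanish:
= 2/2 = 1 = 1.00

1.00


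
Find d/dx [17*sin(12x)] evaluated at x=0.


Apply the chain rule to differentiate 17*sin(12x):
d/dx [17*sin(12x)]
= 17 * cos(12x) * d/dx(12x)
= 17 * 12 * cos(12x)
= 204 * cos(12x)
Evaluate at x = 0:
= 204 * cos(0)
= 204 * 1
= 204

204


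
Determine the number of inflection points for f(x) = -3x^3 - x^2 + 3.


Inflection points occur where f''(x) = 0 and concavity changes.
f(x) = -3x^3 - x^2 + 3
f'(x) = -9x^2 - 2x
f''(x) = -18x - 2
Set f''(x) = 0:
-18x - 2 = 0
x = 2 / (-18) = -1/9
Since f''(x) is linear (degree 1), it changes sign at this point.
Therefore there is exactly 1 inflection point.

1


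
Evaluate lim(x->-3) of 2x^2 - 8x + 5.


Since polynomials are continuous, we use direct substitution.
lim(x->-3) of 2x^2 - 8x + 5
= 2 * (-3)^2 - 8 * (-3) + 5
= 18 + 24 + 5
= 47

47


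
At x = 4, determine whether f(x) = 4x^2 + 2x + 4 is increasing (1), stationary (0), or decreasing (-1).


Compute f'(x) to determine behavior:
f'(x) = 8x + 2
f'(4) = 8 * 4 + 2
= 32 + 2
= 34
Since f'(4) > 0, the function is increasing (1)

1


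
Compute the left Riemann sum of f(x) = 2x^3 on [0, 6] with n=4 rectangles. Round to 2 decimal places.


Left Riemann sum uses left endpoints of each subinterval.
Interval: [0, 6], n = 4
dx = (6 - 0) / 4 = 3/2
Left endpoints: [0, 3/2, 3, 9/2]
f values: [0, 27/4, 54, 729/4]
Sum = dx * (sum of f values)
= 3/2 * 243
= 729/2 = 364.50

364.50


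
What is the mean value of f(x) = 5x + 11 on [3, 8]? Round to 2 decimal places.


Average value = 1/(b-a) * integral from a to b of f(x) dx
First compute the integral of 5x + 11:
F(x) = (5/2)x^2 + 11x
F(8) = 5/2 * 64 + 11 * 8 = 248
F(3) = 5/2 * 9 + 11 * 3 = 111/2
Integral = 248 - 111/2 = 385/2
Average = (385/2) / (8 - 3) = (385/2) / 5
= 77/2 = 38.50

38.50


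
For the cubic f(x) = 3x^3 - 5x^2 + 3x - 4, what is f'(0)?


Differentiate f(x) = 3x^3 - 5x^2 + 3x - 4 term by term:
f'(x) = 9x^2 - 10x + 3
Substitute x = 0:
f'(0) = 9 * 0^2 - 10 * 0 + 3
= 0 + 0 + 3
= 3

3


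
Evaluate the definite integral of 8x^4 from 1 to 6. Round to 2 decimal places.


Find the antiderivative of 8x^4:
F(x) = 8/5 * x^5
Apply the Fundamental Theorem of Calculus:
F(6) - F(1)
= 8/5 * 6^5 - 8/5 * 1^5
= 8/5 * (7776 - 1)
= 8/5 * 7775
= 12440 = 12440.00

12440.00


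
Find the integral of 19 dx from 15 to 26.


The integral of a constant k over [a, b] equals k * (b - a).
integral from 15 to 26 of 19 dx
= 19 * (26 - 15)
= 19 * 11
= 209

209


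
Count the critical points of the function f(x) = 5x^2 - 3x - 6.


Find where f'(x) = 0:
f'(x) = 10x - 3
Set f'(x) = 0:
10x - 3 = 0
x = 3 / 10 = 3/10
This is a linear equation in x, so there is exactly one solution.
Number of critical points: 1

1


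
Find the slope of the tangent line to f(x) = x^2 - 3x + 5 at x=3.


The slope of the tangent line equals f'(x) at the point.
f(x) = x^2 - 3x + 5
f'(x) = 2x - 3
At x = 3:
f'(3) = 2 * 3 - 3
= 6 - 3
= 3

3


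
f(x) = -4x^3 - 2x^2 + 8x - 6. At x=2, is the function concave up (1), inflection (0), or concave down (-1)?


Concavity is determined by the sign of f''(x).
f(x) = -4x^3 - 2x^2 + 8x - 6
f'(x) = -12x^2 - 4x + 8
f''(x) = -24x - 4
f''(2) = -24 * 2 - 4
= -48 - 4
= -52
Since f''(2) < 0, the function is concave down (-1)

-1


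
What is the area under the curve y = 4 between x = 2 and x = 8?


The area under a constant function y = 4 is a rectangle.
Width = 8 - 2 = 6
Height = 4
Area = width * height
= 6 * 4
= 24

24


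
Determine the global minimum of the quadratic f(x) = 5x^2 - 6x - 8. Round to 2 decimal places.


For a quadratic f(x) = ax^2 + bx + c with a > 0, the minimum is at the vertex.
Vertex x-coordinate: x = -b/(2a)
x = -(-6) / (2 * 5)
x = 6/10 = 3/5
Substitute back to find the minimum value:
f(3/5) = 5 * (3/5)^2 - 6 * (3/5) - 8
= 9/5 - 18/5 - 8
= -49/5 = -9.80

-9.80


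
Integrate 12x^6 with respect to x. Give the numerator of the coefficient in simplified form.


Apply the power rule for integration:
integral of ax^n dx = a/(n+1) * x^(n+1) + C
integral of 12x^6 dx
= 12/7 * x^7 + C
The coefficient in lowest terms is 12/7, and its numerator is 12

12


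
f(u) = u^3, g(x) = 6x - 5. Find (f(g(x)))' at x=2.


Using the chain rule: (f(g(x)))' = f'(g(x)) * g'(x)
First, find g(2):
g(2) = 6 * 2 - 5 = 7
Next, f'(u) = 3u^2
And g'(x) = 6
So f'(g(2)) * g'(2)
= 3 * 7^2 * 6
= 3 * 49 * 6
= 882

882


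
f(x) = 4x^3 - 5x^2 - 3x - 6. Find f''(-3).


First derivative:
f'(x) = 12x^2 - 10x - 3
Second derivative:
f''(x) = 24x - 10
Substitute x = -3:
f''(-3) = 24 * (-3) - 10
= -72 - 10
= -82

-82


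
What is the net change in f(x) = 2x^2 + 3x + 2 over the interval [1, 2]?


Net change = f(b) - f(a)
f(x) = 2x^2 + 3x + 2
Compute f(2):
f(2) = 2 * 2^2 + 3 * 2 + 2
= 8 + 6 + 2
= 16
Compute f(1):
f(1) = 2 * 1^2 + 3 * 1 + 2
= 2 + 3 + 2
= 7
Net change = 16 - 7 = 9

9


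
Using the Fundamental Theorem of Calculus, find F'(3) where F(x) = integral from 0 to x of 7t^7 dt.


By the Fundamental Theorem of Calculus (Part 1):
If F(x) = integral from 0 to x of f(t) dt, then F'(x) = f(x)
Here f(t) = 7t^7
So F'(x) = 7x^7
Evaluate at x = 3:
F'(3) = 7 * 3^7
= 7 * 2187
= 15309

15309


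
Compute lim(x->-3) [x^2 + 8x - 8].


Since polynomials are continuous, we use direct substitution.
lim(x->-3) of x^2 + 8x - 8
= 1 * (-3)^2 + 8 * (-3) - 8
= 9 - 24 - 8
= -23

-23


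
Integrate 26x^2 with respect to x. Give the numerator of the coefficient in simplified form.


Apply the power rule for integration:
integral of ax^n dx = a/(n+1) * x^(n+1) + C
integral of 26x^2 dx
= 26/3 * x^3 + C
The coefficient in lowest terms is 26/3, and its numerator is 26

26


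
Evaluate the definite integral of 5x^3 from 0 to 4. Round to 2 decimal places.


Find the antiderivative of 5x^3:
F(x) = 5/4 * x^4
Apply the Fundamental Theorem of Calculus:
F(4) - F(0)
= 5/4 * 4^4 - 5/4 * 0^4
= 5/4 * (256 - 0)
= 5/4 * 256
= 320 = 320.00

320.00


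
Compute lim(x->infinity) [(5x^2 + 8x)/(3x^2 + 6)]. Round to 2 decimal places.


For limits at infinity with equal-degree polynomials,
we compare leading coefficients.
Numerator leading term: 5x^2
Denominator leading term: 3x^2
Divide both by x^2:
lim = (5 + 8/x) / (3 + 6/x^2)
As x -> infinity, the 1/x and 1/x^2 terms vanish:
= 5/3 ≈ 1.67

1.67


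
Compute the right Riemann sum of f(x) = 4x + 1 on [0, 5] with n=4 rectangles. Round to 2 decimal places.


Right Riemann sum uses right endpoints of each subinterval.
Interval: [0, 5], n = 4
dx = (5 - 0) / 4 = 5/4
Right endpoints: [5/4, 5/2, 15/4, 5]
f values: [6, 11, 16, 21]
Sum = dx * (sum of f values)
= 5/4 * 54
= 135/2 = 67.50

67.50


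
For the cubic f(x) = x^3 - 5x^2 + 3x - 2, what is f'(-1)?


Differentiate f(x) = x^3 - 5x^2 + 3x - 2 term by term:
f'(x) = 3x^2 - 10x + 3
Substitute x = -1:
f'(-1) = 3 * (-1)^2 - 10 * (-1) + 3
= 3 + 10 + 3
= 16

16


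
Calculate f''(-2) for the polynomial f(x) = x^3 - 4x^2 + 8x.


First derivative:
f'(x) = 3x^2 - 8x + 8
Second derivative:
f''(x) = 6x - 8
Substitute x = -2:
f''(-2) = 6 * (-2) - 8
= -12 - 8
= -20

-20


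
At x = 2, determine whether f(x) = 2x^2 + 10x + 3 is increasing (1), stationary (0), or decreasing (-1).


Compute f'(x) to determine behavior:
f'(x) = 4x + 10
f'(2) = 4 * 2 + 10
= 8 + 10
= 18
Since f'(2) > 0, the function is increasing (1)

1


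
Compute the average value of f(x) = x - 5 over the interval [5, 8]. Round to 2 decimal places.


Average value = 1/(b-a) * integral from a to b of f(x) dx
First compute the integral of x - 5:
F(x) = (1/2)x^2 - 5x
F(8) = 1/2 * 64 - 5 * 8 = -8
F(5) = 1/2 * 25 - 5 * 5 = -25/2
Integral = -8 - (-25/2) = 9/2
Average = (9/2) / (8 - 5) = (9/2) / 3
= 3/2 = 1.50

1.50


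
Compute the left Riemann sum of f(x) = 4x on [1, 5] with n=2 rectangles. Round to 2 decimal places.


Left Riemann sum uses left endpoints of each subinterval.
Interval: [1, 5], n = 2
dx = (5 - 1) / 2 = 2
Left endpoints: [1, 3]
f values: [4, 12]
Sum = dx * (sum of f values)
= 2 * 16
= 32 = 32.00

32.00


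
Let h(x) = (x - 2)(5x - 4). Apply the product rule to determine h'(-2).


Let u(x) = x - 2 and v(x) = 5x - 4
u'(x) = 1
v'(x) = 5
Product rule: h'(x) = u'(x)*v(x) + u(x)*v'(x)
= 1 * (5x - 4) + (x - 2) * 5
At x = -2:
u(-2) = 1 * (-2) - 2 = -4
v(-2) = 5 * (-2) - 4 = -14
h'(-2) = 1 * (-14) + (-4) * 5
= -14 - 20
= -34

-34


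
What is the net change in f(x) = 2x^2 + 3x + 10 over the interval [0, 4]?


Net change = f(b) - f(a)
f(x) = 2x^2 + 3x + 10
Compute f(4):
f(4) = 2 * 4^2 + 3 * 4 + 10
= 32 + 12 + 10
= 54
Compute f(0):
f(0) = 2 * 0^2 + 3 * 0 + 10
= 0 + 0 + 10
= 10
Net change = 54 - 10 = 44

44


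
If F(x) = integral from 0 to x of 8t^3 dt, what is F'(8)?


By the Fundamental Theorem of Calculus (Part 1):
If F(x) = integral from 0 to x of f(t) dt, then F'(x) = f(x)
Here f(t) = 8t^3
So F'(x) = 8x^3
Evaluate at x = 8:
F'(8) = 8 * 8^3
= 8 * 512
= 4096

4096


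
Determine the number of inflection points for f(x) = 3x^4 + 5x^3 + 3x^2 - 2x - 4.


Inflection points occur where f''(x) = 0 and concavity changes.
f(x) = 3x^4 + 5x^3 + 3x^2 - 2x - 4
f'(x) = 12x^3 + 15x^2 + 6x - 2
f''(x) = 36x^2 + 30x + 6
This is a quadratic in x. Use the discriminant to count real roots.
Discriminant = (30)^2 - 4 * 36 * 6
= 900 - 864
= 36
Since discriminant > 0, f''(x) = 0 has 2 distinct real solutions.
A quadratic with two distinct real roots changes sign at each root, so concavity changes at both.
Number of inflection points: 2

2


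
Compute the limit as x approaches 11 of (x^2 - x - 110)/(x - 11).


Direct substitution gives 0/0, so we factor the numerator.
Factor: (x^2 - x - 110) = (x - 11)(x + 10)
Cancel the common factor (x - 11):
(x^2 - x - 110)/(x - 11) = (x + 10)
Now substitute x = 11:
= (11) - (-10) = 21

21


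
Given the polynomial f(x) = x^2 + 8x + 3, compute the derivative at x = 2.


Differentiate term by term using power and sum rules:
f(x) = x^2 + 8x + 3
f'(x) = 2x + 8
Substitute x = 2:
f'(2) = 2 * 2 + 8
= 4 + 8
= 12

12


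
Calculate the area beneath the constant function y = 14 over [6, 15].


The area under a constant function y = 14 is a rectangle.
Width = 15 - 6 = 9
Height = 14
Area = width * height
= 9 * 14
= 126

126


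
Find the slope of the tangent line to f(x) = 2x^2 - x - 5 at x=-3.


The slope of the tangent line equals f'(x) at the point.
f(x) = 2x^2 - x - 5
f'(x) = 4x - 1
At x = -3:
f'(-3) = 4 * (-3) - 1
= -12 - 1
= -13

-13


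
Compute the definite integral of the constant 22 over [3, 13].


The integral of a constant k over [a, b] equals k * (b - a).
integral from 3 to 13 of 22 dx
= 22 * (13 - 3)
= 22 * 10
= 220

220


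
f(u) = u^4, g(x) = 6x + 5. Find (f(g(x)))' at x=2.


Using the chain rule: (f(g(x)))' = f'(g(x)) * g'(x)
First, find g(2):
g(2) = 6 * 2 + 5 = 17
Next, f'(u) = 4u^3
And g'(x) = 6
So f'(g(2)) * g'(2)
= 4 * 17^3 * 6
= 4 * 4913 * 6
= 117912

117912


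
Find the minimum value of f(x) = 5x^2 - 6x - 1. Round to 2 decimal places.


For a quadratic f(x) = ax^2 + bx + c with a > 0, the minimum is at the vertex.
Vertex x-coordinate: x = -b/(2a)
x = -(-6) / (2 * 5)
x = 6/10 = 3/5
Substitute back to find the minimum value:
f(3/5) = 5 * (3/5)^2 - 6 * (3/5) - 1
= 9/5 - 18/5 - 1
= -14/5 = -2.80

-2.80


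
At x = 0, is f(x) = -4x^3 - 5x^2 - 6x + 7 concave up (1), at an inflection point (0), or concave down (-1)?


Concavity is determined by the sign of f''(x).
f(x) = -4x^3 - 5x^2 - 6x + 7
f'(x) = -12x^2 - 10x - 6
f''(x) = -24x - 10
f''(0) = -24 * 0 - 10
= 0 - 10
= -10
Since f''(0) < 0, the function is concave down (-1)

-1


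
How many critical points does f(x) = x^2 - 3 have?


Find where f'(x) = 0:
f'(x) = 2x
Set f'(x) = 0:
2x = 0
x = 0 / 2 = 0
This is a linear equation in x, so there is exactly one solution.
Number of critical points: 1

1


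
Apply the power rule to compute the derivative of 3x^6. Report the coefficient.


We apply the power rule: d/dx [ax^n] = a*n * x^(n-1)
d/dx [3x^6]
= 3 * 6 * x^(6-1)
= 18x^5
The coefficient is 18

18


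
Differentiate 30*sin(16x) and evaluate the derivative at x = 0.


Apply the chain rule to differentiate 30*sin(16x):
d/dx [30*sin(16x)]
= 30 * cos(16x) * d/dx(16x)
= 30 * 16 * cos(16x)
= 480 * cos(16x)
Evaluate at x = 0:
= 480 * cos(0)
= 480 * 1
= 480

480


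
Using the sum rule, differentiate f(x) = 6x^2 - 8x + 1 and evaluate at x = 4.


Differentiate term by term using power and sum rules:
f(x) = 6x^2 - 8x + 1
f'(x) = 12x - 8
Substitute x = 4:
f'(4) = 12 * 4 - 8
= 48 - 8
= 40

40


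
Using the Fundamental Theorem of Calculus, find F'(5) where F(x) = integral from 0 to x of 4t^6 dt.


By the Fundamental Theorem of Calculus (Part 1):
If F(x) = integral from 0 to x of f(t) dt, then F'(x) = f(x)
Here f(t) = 4t^6
So F'(x) = 4x^6
Evaluate at x = 5:
F'(5) = 4 * 5^6
= 4 * 15625
= 62500

62500


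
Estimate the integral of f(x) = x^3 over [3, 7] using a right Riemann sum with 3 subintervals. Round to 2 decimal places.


Right Riemann sum uses right endpoints of each subinterval.
Interval: [3, 7], n = 3
dx = (7 - 3) / 3 = 4/3
Right endpoints: [13/3, 17/3, 7]
f values: [2197/27, 4913/27, 343]
Sum = dx * (sum of f values)
= 4/3 * 1819/3
= 7276/9 ≈ 808.44

808.44


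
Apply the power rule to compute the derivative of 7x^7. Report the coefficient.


We apply the power rule: d/dx [ax^n] = a*n * x^(n-1)
d/dx [7x^7]
= 7 * 7 * x^(7-1)
= 49x^6
The coefficient is 49

49


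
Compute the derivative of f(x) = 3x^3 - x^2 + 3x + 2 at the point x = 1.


Differentiate f(x) = 3x^3 - x^2 + 3x + 2 term by term:
f'(x) = 9x^2 - 2x + 3
Substitute x = 1:
f'(1) = 9 * 1^2 - 2 * 1 + 3
= 9 - 2 + 3
= 10

10


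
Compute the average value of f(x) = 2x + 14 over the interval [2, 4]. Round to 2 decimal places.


Average value = 1/(b-a) * integral from a to b of f(x) dx
First compute the integral of 2x + 14:
F(x) = x^2 + 14x
F(4) = 1 * 16 + 14 * 4 = 72
F(2) = 1 * 4 + 14 * 2 = 32
Integral = 72 - 32 = 40
Average = 40 / (4 - 2) = 40 / 2
= 20 = 20.00

20.00


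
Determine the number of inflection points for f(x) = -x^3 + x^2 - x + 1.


Inflection points occur where f''(x) = 0 and concavity changes.
f(x) = -x^3 + x^2 - x + 1
f'(x) = -3x^2 + 2x - 1
f''(x) = -6x + 2
Set f''(x) = 0:
-6x + 2 = 0
x = -2 / (-6) = 1/3
Since f''(x) is linear (degree 1), it changes sign at this point.
Therefore there is exactly 1 inflection point.

1


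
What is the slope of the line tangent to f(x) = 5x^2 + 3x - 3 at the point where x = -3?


The slope of the tangent line equals f'(x) at the point.
f(x) = 5x^2 + 3x - 3
f'(x) = 10x + 3
At x = -3:
f'(-3) = 10 * (-3) + 3
= -30 + 3
= -27

-27


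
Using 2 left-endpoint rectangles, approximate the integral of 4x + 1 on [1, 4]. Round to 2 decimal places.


Left Riemann sum uses left endpoints of each subinterval.
Interval: [1, 4], n = 2
dx = (4 - 1) / 2 = 3/2
Left endpoints: [1, 5/2]
f values: [5, 11]
Sum = dx * (sum of f values)
= 3/2 * 16
= 24 = 24.00

24.00


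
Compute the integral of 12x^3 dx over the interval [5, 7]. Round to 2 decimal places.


Find the antiderivative of 12x^3:
F(x) = 12/4 * x^4
Apply the Fundamental Theorem of Calculus:
F(7) - F(5)
= 12/4 * 7^4 - 12/4 * 5^4
= 12/4 * (2401 - 625)
= 12/4 * 1776
= 5328 = 5328.00

5328.00


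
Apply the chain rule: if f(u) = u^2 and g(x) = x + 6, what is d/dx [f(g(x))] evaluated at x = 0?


Using the chain rule: (f(g(x)))' = f'(g(x)) * g'(x)
First, find g(0):
g(0) = 1 * 0 + 6 = 6
Next, f'(u) = 2u
And g'(x) = 1
So f'(g(0)) * g'(0)
= 2 * 6 * 1
= 12

12


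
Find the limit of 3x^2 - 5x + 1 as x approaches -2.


Since polynomials are continuous, we use direct substitution.
lim(x->-2) of 3x^2 - 5x + 1
= 3 * (-2)^2 - 5 * (-2) + 1
= 12 + 10 + 1
= 23

23


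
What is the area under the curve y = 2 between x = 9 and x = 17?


The area under a constant function y = 2 is a rectangle.
Width = 17 - 9 = 8
Height = 2
Area = width * height
= 8 * 2
= 16

16


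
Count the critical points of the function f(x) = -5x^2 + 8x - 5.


Find where f'(x) = 0:
f'(x) = -10x + 8
Set f'(x) = 0:
-10x + 8 = 0
x = -8 / (-10) = 4/5
This is a linear equation in x, so there is exactly one solution.
Number of critical points: 1

1


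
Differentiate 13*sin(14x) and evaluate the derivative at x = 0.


Apply the chain rule to differentiate 13*sin(14x):
d/dx [13*sin(14x)]
= 13 * cos(14x) * d/dx(14x)
= 13 * 14 * cos(14x)
= 182 * cos(14x)
Evaluate at x = 0:
= 182 * cos(0)
= 182 * 1
= 182

182


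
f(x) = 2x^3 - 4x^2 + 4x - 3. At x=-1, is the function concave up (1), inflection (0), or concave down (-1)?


Concavity is determined by the sign of f''(x).
f(x) = 2x^3 - 4x^2 + 4x - 3
f'(x) = 6x^2 - 8x + 4
f''(x) = 12x - 8
f''(-1) = 12 * (-1) - 8
= -12 - 8
= -20
Since f''(-1) < 0, the function is concave down (-1)

-1


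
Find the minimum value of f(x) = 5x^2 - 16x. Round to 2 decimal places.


For a quadratic f(x) = ax^2 + bx + c with a > 0, the minimum is at the vertex.
Vertex x-coordinate: x = -b/(2a)
x = -(-16) / (2 * 5)
x = 16/10 = 8/5
Substitute back to find the minimum value:
f(8/5) = 5 * (8/5)^2 - 16 * (8/5) + 0
= 64/5 - 128/5 + 0
= -64/5 = -12.80

-12.80


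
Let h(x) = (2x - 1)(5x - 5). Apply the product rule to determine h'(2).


Let u(x) = 2x - 1 and v(x) = 5x - 5
u'(x) = 2
v'(x) = 5
Product rule: h'(x) = u'(x)*v(x) + u(x)*v'(x)
= 2 * (5x - 5) + (2x - 1) * 5
At x = 2:
u(2) = 2 * 2 - 1 = 3
v(2) = 5 * 2 - 5 = 5
h'(2) = 2 * 5 + 3 * 5
= 10 + 15
= 25

25


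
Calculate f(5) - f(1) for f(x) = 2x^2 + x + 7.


Net change = f(b) - f(a)
f(x) = 2x^2 + x + 7
Compute f(5):
f(5) = 2 * 5^2 + 1 * 5 + 7
= 50 + 5 + 7
= 62
Compute f(1):
f(1) = 2 * 1^2 + 1 * 1 + 7
= 2 + 1 + 7
= 10
Net change = 62 - 10 = 52

52


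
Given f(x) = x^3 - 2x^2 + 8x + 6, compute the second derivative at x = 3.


First derivative:
f'(x) = 3x^2 - 4x + 8
Second derivative:
f''(x) = 6x - 4
Substitute x = 3:
f''(3) = 6 * 3 - 4
= 18 - 4
= 14

14


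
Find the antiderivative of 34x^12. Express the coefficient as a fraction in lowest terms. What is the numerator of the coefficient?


Apply the power rule for integration:
integral of ax^n dx = a/(n+1) * x^(n+1) + C
integral of 34x^12 dx
= 34/13 * x^13 + C
The coefficient in lowest terms is 34/13, and its numerator is 34

34


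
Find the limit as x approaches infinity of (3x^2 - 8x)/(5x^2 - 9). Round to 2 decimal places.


For limits at infinity with equal-degree polynomials,
we compare leading coefficients.
Numerator leading term: 3x^2
Denominator leading term: 5x^2
Divide both by x^2:
lim = (3 - 8/x) / (5 - 9/x^2)
As x -> infinity, the 1/x and 1/x^2 terms vanish:
= 3/5 = 0.60

0.60


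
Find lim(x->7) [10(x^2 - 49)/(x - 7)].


Direct substitution gives 0/0, so we factor the numerator.
Factor: 10(x^2 - 49) = 10 * (x - 7)(x + 7)
Cancel the common factor (x - 7):
10(x^2 - 49)/(x - 7) = 10 * (x + 7)
Now substitute x = 7:
= 10 * (7 + 7) = 140

140


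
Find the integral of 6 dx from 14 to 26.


The integral of a constant k over [a, b] equals k * (b - a).
integral from 14 to 26 of 6 dx
= 6 * (26 - 14)
= 6 * 12
= 72

72


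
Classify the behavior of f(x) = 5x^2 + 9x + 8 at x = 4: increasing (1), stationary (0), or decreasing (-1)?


Compute f'(x) to determine behavior:
f'(x) = 10x + 9
f'(4) = 10 * 4 + 9
= 40 + 9
= 49
Since f'(4) > 0, the function is increasing (1)

1


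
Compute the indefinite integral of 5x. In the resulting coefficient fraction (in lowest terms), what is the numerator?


Apply the power rule for integration:
integral of ax^n dx = a/(n+1) * x^(n+1) + C
integral of 5x dx
= 5/2 * x^2 + C
The coefficient in lowest terms is 5/2, and its numerator is 5

5


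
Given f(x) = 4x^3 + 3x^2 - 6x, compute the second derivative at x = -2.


First derivative:
f'(x) = 12x^2 + 6x - 6
Second derivative:
f''(x) = 24x + 6
Substitute x = -2:
f''(-2) = 24 * (-2) + 6
= -48 + 6
= -42

-42


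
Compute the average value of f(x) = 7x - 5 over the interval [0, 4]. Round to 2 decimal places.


Average value = 1/(b-a) * integral from a to b of f(x) dx
First compute the integral of 7x - 5:
F(x) = (7/2)x^2 - 5x
F(4) = 7/2 * 16 - 5 * 4 = 36
F(0) = 7/2 * 0 - 5 * 0 = 0
Integral = 36 - 0 = 36
Average = 36 / (4 - 0) = 36 / 4
= 9 = 9.00

9.00


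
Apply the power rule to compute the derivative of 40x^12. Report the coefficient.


We apply the power rule: d/dx [ax^n] = a*n * x^(n-1)
d/dx [40x^12]
= 40 * 12 * x^(12-1)
= 480x^11
The coefficient is 480

480


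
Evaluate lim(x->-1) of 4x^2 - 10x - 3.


Since polynomials are continuous, we use direct substitution.
lim(x->-1) of 4x^2 - 10x - 3
= 4 * (-1)^2 - 10 * (-1) - 3
= 4 + 10 - 3
= 11

11


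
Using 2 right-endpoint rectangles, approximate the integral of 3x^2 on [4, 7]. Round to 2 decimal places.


Right Riemann sum uses right endpoints of each subinterval.
Interval: [4, 7], n = 2
dx = (7 - 4) / 2 = 3/2
Right endpoints: [11/2, 7]
f values: [363/4, 147]
Sum = dx * (sum of f values)
= 3/2 * 951/4
= 2853/8 ≈ 356.63

356.63


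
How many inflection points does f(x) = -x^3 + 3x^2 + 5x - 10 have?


Inflection points occur where f''(x) = 0 and concavity changes.
f(x) = -x^3 + 3x^2 + 5x - 10
f'(x) = -3x^2 + 6x + 5
f''(x) = -6x + 6
Set f''(x) = 0:
-6x + 6 = 0
x = -6 / (-6) = 1
Since f''(x) is linear (degree 1), it changes sign at this point.
Therefore there is exactly 1 inflection point.

1


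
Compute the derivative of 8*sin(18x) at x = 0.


Apply the chain rule to differentiate 8*sin(18x):
d/dx [8*sin(18x)]
= 8 * cos(18x) * d/dx(18x)
= 8 * 18 * cos(18x)
= 144 * cos(18x)
Evaluate at x = 0:
= 144 * cos(0)
= 144 * 1
= 144

144


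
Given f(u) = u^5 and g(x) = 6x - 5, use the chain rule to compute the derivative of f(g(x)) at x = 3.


Using the chain rule: (f(g(x)))' = f'(g(x)) * g'(x)
First, find g(3):
g(3) = 6 * 3 - 5 = 13
Next, f'(u) = 5u^4
And g'(x) = 6
So f'(g(3)) * g'(3)
= 5 * 13^4 * 6
= 5 * 28561 * 6
= 856830

856830


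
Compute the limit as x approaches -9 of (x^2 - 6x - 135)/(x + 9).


Direct substitution gives 0/0, so we factor the numerator.
Factor: (x^2 - 6x - 135) = (x + 9)(x - 15)
Cancel the common factor (x + 9):
(x^2 - 6x - 135)/(x + 9) = (x - 15)
Now substitute x = -9:
= (-9) - (15) = -24

-24


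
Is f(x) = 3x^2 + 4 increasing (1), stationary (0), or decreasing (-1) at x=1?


Compute f'(x) to determine behavior:
f'(x) = 6x
f'(1) = 6 * 1 + 0
= 6 + 0
= 6
Since f'(1) > 0, the function is increasing (1)

1


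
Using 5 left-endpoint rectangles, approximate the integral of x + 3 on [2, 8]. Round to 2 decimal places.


Left Riemann sum uses left endpoints of each subinterval.
Interval: [2, 8], n = 5
dx = (8 - 2) / 5 = 6/5
Left endpoints: [2, 16/5, 22/5, 28/5, 34/5]
f values: [5, 31/5, 37/5, 43/5, 49/5]
Sum = dx * (sum of f values)
= 6/5 * 37
= 222/5 = 44.40

44.40


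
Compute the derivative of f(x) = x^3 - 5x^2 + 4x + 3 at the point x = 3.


Differentiate f(x) = x^3 - 5x^2 + 4x + 3 term by term:
f'(x) = 3x^2 - 10x + 4
Substitute x = 3:
f'(3) = 3 * 3^2 - 10 * 3 + 4
= 27 - 30 + 4
= 1

1


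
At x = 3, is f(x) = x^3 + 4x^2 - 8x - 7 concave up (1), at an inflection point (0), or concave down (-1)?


Concavity is determined by the sign of f''(x).
f(x) = x^3 + 4x^2 - 8x - 7
f'(x) = 3x^2 + 8x - 8
f''(x) = 6x + 8
f''(3) = 6 * 3 + 8
= 18 + 8
= 26
Since f''(3) > 0, the function is concave up (1)

1


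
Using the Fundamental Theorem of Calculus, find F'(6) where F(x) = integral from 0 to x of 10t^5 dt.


By the Fundamental Theorem of Calculus (Part 1):
If F(x) = integral from 0 to x of f(t) dt, then F'(x) = f(x)
Here f(t) = 10t^5
So F'(x) = 10x^5
Evaluate at x = 6:
F'(6) = 10 * 6^5
= 10 * 7776
= 77760

77760


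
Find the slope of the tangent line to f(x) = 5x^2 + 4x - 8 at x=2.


The slope of the tangent line equals f'(x) at the point.
f(x) = 5x^2 + 4x - 8
f'(x) = 10x + 4
At x = 2:
f'(2) = 10 * 2 + 4
= 20 + 4
= 24

24


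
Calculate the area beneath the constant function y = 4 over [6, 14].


The area under a constant function y = 4 is a rectangle.
Width = 14 - 6 = 8
Height = 4
Area = width * height
= 8 * 4
= 32

32


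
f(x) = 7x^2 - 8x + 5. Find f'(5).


Differentiate term by term using power and sum rules:
f(x) = 7x^2 - 8x + 5
f'(x) = 14x - 8
Substitute x = 5:
f'(5) = 14 * 5 - 8
= 70 - 8
= 62

62


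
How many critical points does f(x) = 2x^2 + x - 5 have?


Find where f'(x) = 0:
f'(x) = 4x + 1
Set f'(x) = 0:
4x + 1 = 0
x = -1 / 4 = -1/4
This is a linear equation in x, so there is exactly one solution.
Number of critical points: 1

1


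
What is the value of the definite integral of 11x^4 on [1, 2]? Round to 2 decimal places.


Find the antiderivative of 11x^4:
F(x) = 11/5 * x^5
Apply the Fundamental Theorem of Calculus:
F(2) - F(1)
= 11/5 * 2^5 - 11/5 * 1^5
= 11/5 * (32 - 1)
= 11/5 * 31
= 341/5 = 68.20

68.20


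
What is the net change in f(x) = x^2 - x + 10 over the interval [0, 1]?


Net change = f(b) - f(a)
f(x) = x^2 - x + 10
Compute f(1):
f(1) = 1 * 1^2 - 1 * 1 + 10
= 1 - 1 + 10
= 10
Compute f(0):
f(0) = 1 * 0^2 - 1 * 0 + 10
= 0 + 0 + 10
= 10
Net change = 10 - 10 = 0

0


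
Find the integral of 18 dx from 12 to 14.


The integral of a constant k over [a, b] equals k * (b - a).
integral from 12 to 14 of 18 dx
= 18 * (14 - 12)
= 18 * 2
= 36

36


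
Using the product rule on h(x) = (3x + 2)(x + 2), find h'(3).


Let u(x) = 3x + 2 and v(x) = x + 2
u'(x) = 3
v'(x) = 1
Product rule: h'(x) = u'(x)*v(x) + u(x)*v'(x)
= 3 * (x + 2) + (3x + 2) * 1
At x = 3:
u(3) = 3 * 3 + 2 = 11
v(3) = 1 * 3 + 2 = 5
h'(3) = 3 * 5 + 11 * 1
= 15 + 11
= 26

26


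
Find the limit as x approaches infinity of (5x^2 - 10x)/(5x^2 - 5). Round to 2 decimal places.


For limits at infinity with equal-degree polynomials,
we compare leading coefficients.
Numerator leading term: 5x^2
Denominator leading term: 5x^2
Divide both by x^2:
lim = (5 - 10/x) / (5 - 5/x^2)
As x -> infinity, the 1/x and 1/x^2 terms vanish:
= 5/5 = 1 = 1.00

1.00


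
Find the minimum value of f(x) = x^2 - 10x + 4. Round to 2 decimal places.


For a quadratic f(x) = ax^2 + bx + c with a > 0, the minimum is at the vertex.
Vertex x-coordinate: x = -b/(2a)
x = -(-10) / (2 * 1)
x = 10/2 = 5
Substitute back to find the minimum value:
f(5) = 1 * 5^2 - 10 * 5 + 4
= 25 - 50 + 4
= -21 = -21.00

-21.00


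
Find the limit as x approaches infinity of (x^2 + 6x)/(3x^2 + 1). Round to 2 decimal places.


For limits at infinity with equal-degree polynomials,
we compare leading coefficients.
Numerator leading term: x^2
Denominator leading term: 3x^2
Divide both by x^2:
lim = (1 + 6/x) / (3 + 1/x^2)
As x -> infinity, the 1/x and 1/x^2 terms vanish:
= 1/3 ≈ 0.33

0.33


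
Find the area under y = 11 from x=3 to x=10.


The area under a constant function y = 11 is a rectangle.
Width = 10 - 3 = 7
Height = 11
Area = width * height
= 7 * 11
= 77

77


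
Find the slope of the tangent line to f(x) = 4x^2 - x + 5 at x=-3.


The slope of the tangent line equals f'(x) at the point.
f(x) = 4x^2 - x + 5
f'(x) = 8x - 1
At x = -3:
f'(-3) = 8 * (-3) - 1
= -24 - 1
= -25

-25


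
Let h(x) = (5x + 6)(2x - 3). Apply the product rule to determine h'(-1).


Let u(x) = 5x + 6 and v(x) = 2x - 3
u'(x) = 5
v'(x) = 2
Product rule: h'(x) = u'(x)*v(x) + u(x)*v'(x)
= 5 * (2x - 3) + (5x + 6) * 2
At x = -1:
u(-1) = 5 * (-1) + 6 = 1
v(-1) = 2 * (-1) - 3 = -5
h'(-1) = 5 * (-5) + 1 * 2
= -25 + 2
= -23

-23


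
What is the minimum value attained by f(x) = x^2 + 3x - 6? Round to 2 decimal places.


For a quadratic f(x) = ax^2 + bx + c with a > 0, the minimum is at the vertex.
Vertex x-coordinate: x = -b/(2a)
x = -(3) / (2 * 1)
x = -3/2
Substitute back to find the minimum value:
f(-3/2) = 1 * (-3/2)^2 + 3 * (-3/2) - 6
= 9/4 - 9/2 - 6
= -33/4 = -8.25

-8.25


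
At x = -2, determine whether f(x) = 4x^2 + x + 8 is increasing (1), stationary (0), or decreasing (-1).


Compute f'(x) to determine behavior:
f'(x) = 8x + 1
f'(-2) = 8 * (-2) + 1
= -16 + 1
= -15
Since f'(-2) < 0, the function is decreasing (-1)

-1


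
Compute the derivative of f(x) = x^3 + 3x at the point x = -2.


Differentiate f(x) = x^3 + 3x term by term:
f'(x) = 3x^2 + 3
Substitute x = -2:
f'(-2) = 3 * (-2)^2 + 0 * (-2) + 3
= 12 + 0 + 3
= 15

15


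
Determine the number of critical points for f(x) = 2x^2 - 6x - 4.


Find where f'(x) = 0:
f'(x) = 4x - 6
Set f'(x) = 0:
4x - 6 = 0
x = 6 / 4 = 3/2
This is a linear equation in x, so there is exactly one solution.
Number of critical points: 1

1


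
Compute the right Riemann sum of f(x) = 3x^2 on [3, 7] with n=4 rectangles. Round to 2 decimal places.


Right Riemann sum uses right endpoints of each subinterval.
Interval: [3, 7], n = 4
dx = (7 - 3) / 4 = 1
Right endpoints: [4, 5, 6, 7]
f values: [48, 75, 108, 147]
Sum = dx * (sum of f values)
= 1 * 378
= 378 = 378.00

378.00


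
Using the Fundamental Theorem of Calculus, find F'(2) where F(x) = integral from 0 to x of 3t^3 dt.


By the Fundamental Theorem of Calculus (Part 1):
If F(x) = integral from 0 to x of f(t) dt, then F'(x) = f(x)
Here f(t) = 3t^3
So F'(x) = 3x^3
Evaluate at x = 2:
F'(2) = 3 * 2^3
= 3 * 8
= 24

24


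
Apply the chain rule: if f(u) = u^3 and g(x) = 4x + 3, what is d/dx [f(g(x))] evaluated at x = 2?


Using the chain rule: (f(g(x)))' = f'(g(x)) * g'(x)
First, find g(2):
g(2) = 4 * 2 + 3 = 11
Next, f'(u) = 3u^2
And g'(x) = 4
So f'(g(2)) * g'(2)
= 3 * 11^2 * 4
= 3 * 121 * 4
= 1452

1452


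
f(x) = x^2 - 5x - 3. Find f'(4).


Differentiate term by term using power and sum rules:
f(x) = x^2 - 5x - 3
f'(x) = 2x - 5
Substitute x = 4:
f'(4) = 2 * 4 - 5
= 8 - 5
= 3

3


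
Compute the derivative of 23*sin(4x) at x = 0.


Apply the chain rule to differentiate 23*sin(4x):
d/dx [23*sin(4x)]
= 23 * cos(4x) * d/dx(4x)
= 23 * 4 * cos(4x)
= 92 * cos(4x)
Evaluate at x = 0:
= 92 * cos(0)
= 92 * 1
= 92

92


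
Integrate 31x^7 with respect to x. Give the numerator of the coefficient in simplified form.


Apply the power rule for integration:
integral of ax^n dx = a/(n+1) * x^(n+1) + C
integral of 31x^7 dx
= 31/8 * x^8 + C
The coefficient in lowest terms is 31/8, and its numerator is 31

31


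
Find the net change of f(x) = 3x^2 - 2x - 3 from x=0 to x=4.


Net change = f(b) - f(a)
f(x) = 3x^2 - 2x - 3
Compute f(4):
f(4) = 3 * 4^2 - 2 * 4 - 3
= 48 - 8 - 3
= 37
Compute f(0):
f(0) = 3 * 0^2 - 2 * 0 - 3
= 0 + 0 - 3
= -3
Net change = 37 - (-3) = 40

40


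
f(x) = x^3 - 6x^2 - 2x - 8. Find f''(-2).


First derivative:
f'(x) = 3x^2 - 12x - 2
Second derivative:
f''(x) = 6x - 12
Substitute x = -2:
f''(-2) = 6 * (-2) - 12
= -12 - 12
= -24

-24


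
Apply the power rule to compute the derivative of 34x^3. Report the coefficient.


We apply the power rule: d/dx [ax^n] = a*n * x^(n-1)
d/dx [34x^3]
= 34 * 3 * x^(3-1)
= 102x^2
The coefficient is 102

102


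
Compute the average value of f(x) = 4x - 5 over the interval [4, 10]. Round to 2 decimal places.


Average value = 1/(b-a) * integral from a to b of f(x) dx
First compute the integral of 4x - 5:
F(x) = 2x^2 - 5x
F(10) = 2 * 100 - 5 * 10 = 150
F(4) = 2 * 16 - 5 * 4 = 12
Integral = 150 - 12 = 138
Average = 138 / (10 - 4) = 138 / 6
= 23 = 23.00

23.00


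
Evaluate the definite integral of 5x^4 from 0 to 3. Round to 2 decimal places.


Find the antiderivative of 5x^4:
F(x) = 5/5 * x^5
Apply the Fundamental Theorem of Calculus:
F(3) - F(0)
= 5/5 * 3^5 - 5/5 * 0^5
= 5/5 * (243 - 0)
= 5/5 * 243
= 243 = 243.00

243.00


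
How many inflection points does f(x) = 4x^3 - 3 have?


Inflection points occur where f''(x) = 0 and concavity changes.
f(x) = 4x^3 - 3
f'(x) = 12x^2
f''(x) = 24x
Set f''(x) = 0:
24x = 0
x = 0 / 24 = 0
Since f''(x) is linear (degree 1), it changes sign at this point.
Therefore there is exactly 1 inflection point.

1


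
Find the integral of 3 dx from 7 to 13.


The integral of a constant k over [a, b] equals k * (b - a).
integral from 7 to 13 of 3 dx
= 3 * (13 - 7)
= 3 * 6
= 18

18


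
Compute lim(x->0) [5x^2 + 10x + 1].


Since polynomials are continuous, we use direct substitution.
lim(x->0) of 5x^2 + 10x + 1
= 5 * 0^2 + 10 * 0 + 1
= 0 + 0 + 1
= 1

1


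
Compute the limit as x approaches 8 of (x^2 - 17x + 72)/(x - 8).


Direct substitution gives 0/0, so we factor the numerator.
Factor: (x^2 - 17x + 72) = (x - 8)(x - 9)
Cancel the common factor (x - 8):
(x^2 - 17x + 72)/(x - 8) = (x - 9)
Now substitute x = 8:
= (8) - (9) = -1

-1


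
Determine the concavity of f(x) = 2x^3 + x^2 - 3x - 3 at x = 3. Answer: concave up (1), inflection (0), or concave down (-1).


Concavity is determined by the sign of f''(x).
f(x) = 2x^3 + x^2 - 3x - 3
f'(x) = 6x^2 + 2x - 3
f''(x) = 12x + 2
f''(3) = 12 * 3 + 2
= 36 + 2
= 38
Since f''(3) > 0, the function is concave up (1)

1


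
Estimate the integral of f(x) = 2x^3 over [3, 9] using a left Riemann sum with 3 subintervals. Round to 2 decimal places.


Left Riemann sum uses left endpoints of each subinterval.
Interval: [3, 9], n = 3
dx = (9 - 3) / 3 = 2
Left endpoints: [3, 5, 7]
f values: [54, 250, 686]
Sum = dx * (sum of f values)
= 2 * 990
= 1980 = 1980.00

1980.00


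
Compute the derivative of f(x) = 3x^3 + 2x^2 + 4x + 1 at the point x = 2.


Differentiate f(x) = 3x^3 + 2x^2 + 4x + 1 term by term:
f'(x) = 9x^2 + 4x + 4
Substitute x = 2:
f'(2) = 9 * 2^2 + 4 * 2 + 4
= 36 + 8 + 4
= 48

48


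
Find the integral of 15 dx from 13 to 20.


The integral of a constant k over [a, b] equals k * (b - a).
integral from 13 to 20 of 15 dx
= 15 * (20 - 13)
= 15 * 7
= 105

105


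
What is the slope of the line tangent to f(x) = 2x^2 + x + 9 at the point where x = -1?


The slope of the tangent line equals f'(x) at the point.
f(x) = 2x^2 + x + 9
f'(x) = 4x + 1
At x = -1:
f'(-1) = 4 * (-1) + 1
= -4 + 1
= -3

-3


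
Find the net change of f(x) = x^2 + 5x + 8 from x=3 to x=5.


Net change = f(b) - f(a)
f(x) = x^2 + 5x + 8
Compute f(5):
f(5) = 1 * 5^2 + 5 * 5 + 8
= 25 + 25 + 8
= 58
Compute f(3):
f(3) = 1 * 3^2 + 5 * 3 + 8
= 9 + 15 + 8
= 32
Net change = 58 - 32 = 26

26


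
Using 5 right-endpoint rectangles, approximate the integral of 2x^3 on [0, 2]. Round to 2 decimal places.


Right Riemann sum uses right endpoints of each subinterval.
Interval: [0, 2], n = 5
dx = (2 - 0) / 5 = 2/5
Right endpoints: [2/5, 4/5, 6/5, 8/5, 2]
f values: [16/125, 128/125, 432/125, 1024/125, 16]
Sum = dx * (sum of f values)
= 2/5 * 144/5
= 288/25 = 11.52

11.52


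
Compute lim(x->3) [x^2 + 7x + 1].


Since polynomials are continuous, we use direct substitution.
lim(x->3) of x^2 + 7x + 1
= 1 * 3^2 + 7 * 3 + 1
= 9 + 21 + 1
= 31

31


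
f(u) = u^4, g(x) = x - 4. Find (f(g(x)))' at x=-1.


Using the chain rule: (f(g(x)))' = f'(g(x)) * g'(x)
First, find g(-1):
g(-1) = 1 * (-1) - 4 = -5
Next, f'(u) = 4u^3
And g'(x) = 1
So f'(g(-1)) * g'(-1)
= 4 * (-5)^3 * 1
= 4 * (-125) * 1
= -500

-500


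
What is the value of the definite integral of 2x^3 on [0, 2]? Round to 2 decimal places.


Find the antiderivative of 2x^3:
F(x) = 2/4 * x^4
Apply the Fundamental Theorem of Calculus:
F(2) - F(0)
= 2/4 * 2^4 - 2/4 * 0^4
= 2/4 * (16 - 0)
= 2/4 * 16
= 8 = 8.00

8.00


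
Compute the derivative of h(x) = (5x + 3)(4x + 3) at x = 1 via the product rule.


Let u(x) = 5x + 3 and v(x) = 4x + 3
u'(x) = 5
v'(x) = 4
Product rule: h'(x) = u'(x)*v(x) + u(x)*v'(x)
= 5 * (4x + 3) + (5x + 3) * 4
At x = 1:
u(1) = 5 * 1 + 3 = 8
v(1) = 4 * 1 + 3 = 7
h'(1) = 5 * 7 + 8 * 4
= 35 + 32
= 67

67


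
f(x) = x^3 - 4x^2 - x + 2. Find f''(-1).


First derivative:
f'(x) = 3x^2 - 8x - 1
Second derivative:
f''(x) = 6x - 8
Substitute x = -1:
f''(-1) = 6 * (-1) - 8
= -6 - 8
= -14

-14


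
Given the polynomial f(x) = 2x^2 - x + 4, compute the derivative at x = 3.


Differentiate term by term using power and sum rules:
f(x) = 2x^2 - x + 4
f'(x) = 4x - 1
Substitute x = 3:
f'(3) = 4 * 3 - 1
= 12 - 1
= 11

11


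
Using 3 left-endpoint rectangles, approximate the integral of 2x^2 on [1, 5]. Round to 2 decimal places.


Left Riemann sum uses left endpoints of each subinterval.
Interval: [1, 5], n = 3
dx = (5 - 1) / 3 = 4/3
Left endpoints: [1, 7/3, 11/3]
f values: [2, 98/9, 242/9]
Sum = dx * (sum of f values)
= 4/3 * 358/9
= 1432/27 ≈ 53.04

53.04


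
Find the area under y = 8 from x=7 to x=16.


The area under a constant function y = 8 is a rectangle.
Width = 16 - 7 = 9
Height = 8
Area = width * height
= 9 * 8
= 72

72


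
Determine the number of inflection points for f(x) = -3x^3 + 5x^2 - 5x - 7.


Inflection points occur where f''(x) = 0 and concavity changes.
f(x) = -3x^3 + 5x^2 - 5x - 7
f'(x) = -9x^2 + 10x - 5
f''(x) = -18x + 10
Set f''(x) = 0:
-18x + 10 = 0
x = -10 / (-18) = 5/9
Since f''(x) is linear (degree 1), it changes sign at this point.
Therefore there is exactly 1 inflection point.

1


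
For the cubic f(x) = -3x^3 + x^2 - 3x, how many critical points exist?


Find where f'(x) = 0:
f(x) = -3x^3 + x^2 - 3x
f'(x) = -9x^2 + 2x - 3
This is a quadratic in x. Use the discriminant to count real roots.
Discriminant = (2)^2 - 4 * (-9) * (-3)
= 4 - 108
= -104
Since discriminant < 0, f'(x) = 0 has no real solutions.
Number of critical points: 0

0


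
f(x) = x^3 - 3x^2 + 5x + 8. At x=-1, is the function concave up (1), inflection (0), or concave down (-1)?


Concavity is determined by the sign of f''(x).
f(x) = x^3 - 3x^2 + 5x + 8
f'(x) = 3x^2 - 6x + 5
f''(x) = 6x - 6
f''(-1) = 6 * (-1) - 6
= -6 - 6
= -12
Since f''(-1) < 0, the function is concave down (-1)

-1


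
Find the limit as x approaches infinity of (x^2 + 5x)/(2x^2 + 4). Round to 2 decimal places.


For limits at infinity with equal-degree polynomials,
we compare leading coefficients.
Numerator leading term: x^2
Denominator leading term: 2x^2
Divide both by x^2:
lim = (1 + 5/x) / (2 + 4/x^2)
As x -> infinity, the 1/x and 1/x^2 terms vanish:
= 1/2 = 0.50

0.50


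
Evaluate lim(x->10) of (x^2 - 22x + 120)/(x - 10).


Direct substitution gives 0/0, so we factor the numerator.
Factor: (x^2 - 22x + 120) = (x - 10)(x - 12)
Cancel the common factor (x - 10):
(x^2 - 22x + 120)/(x - 10) = (x - 12)
Now substitute x = 10:
= (10) - (12) = -2

-2
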